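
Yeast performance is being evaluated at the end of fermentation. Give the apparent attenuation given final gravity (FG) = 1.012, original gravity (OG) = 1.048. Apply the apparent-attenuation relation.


AA = (OG − FG)/(OG − 1) · 100
AA = (1.048 − 1.012)/(1.048 − 1) · 100

75.0000 %


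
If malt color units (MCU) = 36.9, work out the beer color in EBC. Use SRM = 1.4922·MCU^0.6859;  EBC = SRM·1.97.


SRM = 1.4922·36.9^0.6859 = 17.7276
EBC = 17.7276·1.97

34.9234 EBC


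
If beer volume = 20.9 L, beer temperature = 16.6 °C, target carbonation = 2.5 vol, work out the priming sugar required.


residual = 14.695·(0.01821 + 0.09011·e^(−0.04·T));  sugar = (target − residual)·4.0·V
residual = 14.695·(0.01821 + 0.09011·e^(−0.04·16.6)) = 0.9493
sugar = (2.5 − 0.9493)·4.0·20.9

129.6418 g


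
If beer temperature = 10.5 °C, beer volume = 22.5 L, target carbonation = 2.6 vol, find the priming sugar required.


residual = 14.695·(0.01821 + 0.09011·e^(−0.04·T));  sugar = (target − residual)·4.0·V
residual = 14.695·(0.01821 + 0.09011·e^(−0.04·10.5)) = 1.1376
sugar = (2.6 − 1.1376)·4.0·22.5

131.6128 g


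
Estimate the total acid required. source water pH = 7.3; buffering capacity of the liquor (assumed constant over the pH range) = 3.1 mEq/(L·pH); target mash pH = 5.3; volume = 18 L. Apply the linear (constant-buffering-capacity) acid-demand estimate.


acid = buffering capacity · (pH_source − pH_target) · V
acid = 3.1 · (7.3 − 5.3) · 18

111.6000 mEq


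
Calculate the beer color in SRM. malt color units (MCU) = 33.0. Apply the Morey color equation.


SRM = 1.4922 · MCU^0.6859
SRM = 1.4922 · 33.0^0.6859

16.4201 SRM


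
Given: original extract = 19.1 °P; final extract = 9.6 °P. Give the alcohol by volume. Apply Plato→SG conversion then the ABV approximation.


SG = 259/(259 − P);  ABV = (OG − FG)·131.25
OG = 259/(259 − 19.1) = 1.0796
FG = 259/(259 − 9.6) = 1.0385
ABV = (1.0796 − 1.0385)·131.25

5.3975 % ABV


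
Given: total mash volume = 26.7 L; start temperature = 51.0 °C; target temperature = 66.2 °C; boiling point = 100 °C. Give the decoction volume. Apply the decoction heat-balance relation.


V_dec = V_total·(T_target − T_start)/(T_boil − T_start)
V_dec = 26.7·(66.2 − 51.0)/(100 − 51.0)

8.2824 L


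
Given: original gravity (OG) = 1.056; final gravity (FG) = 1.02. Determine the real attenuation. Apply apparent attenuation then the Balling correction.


AA = (OG−FG)/(OG−1)·100;  RA = AA·0.8192
AA = (1.056 − 1.02)/(1.056 − 1)·100 = 64.2857
RA = 64.2857·0.8192

52.6629 %


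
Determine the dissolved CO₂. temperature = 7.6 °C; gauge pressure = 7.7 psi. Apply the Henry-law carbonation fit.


vols = (P + 14.695)·(0.01821 + 0.09011·e^(−0.04·T))
vols = (7.7 + 14.695)·(0.01821 + 0.09011·e^(−0.04·7.6))

1.8968 volumes


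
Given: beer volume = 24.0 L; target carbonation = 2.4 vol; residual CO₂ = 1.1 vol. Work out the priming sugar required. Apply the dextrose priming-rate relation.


sugar = (target − residual)·4.0·V
sugar = (2.4 − 1.1)·4.0·24.0

124.8000 g


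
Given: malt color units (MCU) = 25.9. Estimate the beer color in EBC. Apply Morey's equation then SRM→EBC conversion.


SRM = 1.4922·MCU^0.6859;  EBC = SRM·1.97
SRM = 1.4922·25.9^0.6859 = 13.9062
EBC = 13.9062·1.97

27.3953 EBC


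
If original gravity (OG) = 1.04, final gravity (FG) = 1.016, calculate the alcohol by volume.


ABV = (OG − FG) · 131.25
ABV = (1.04 − 1.016) · 131.25

3.1500 % ABV


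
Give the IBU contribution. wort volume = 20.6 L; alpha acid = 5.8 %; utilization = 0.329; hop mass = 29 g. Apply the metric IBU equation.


IBU = (α/100)·mass·U·1000 / V
IBU = (5.8/100)·29·0.329·1000 / 20.6

26.8630 IBU


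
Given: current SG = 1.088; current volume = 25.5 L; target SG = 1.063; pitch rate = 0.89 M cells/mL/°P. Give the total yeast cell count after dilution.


V_w = V·((SG_c−1)/(SG_t−1)−1);  °P = 259 − 259/SG_t;  cells = rate·(V+V_w)·°P
V_w = 25.5·((1.088−1)/(1.063−1)−1) = 10.1190
V_final = 25.5 + 10.1190 = 35.6190
°P = 259 − 259/1.063 = 15.3500
cells = 0.89·35.6190·15.3500

486.6081 billion cells


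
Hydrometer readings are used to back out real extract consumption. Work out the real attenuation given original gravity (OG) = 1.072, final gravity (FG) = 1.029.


AA = (OG−FG)/(OG−1)·100;  RA = AA·0.8192
AA = (1.072 − 1.029)/(1.072 − 1)·100 = 59.7222
RA = 59.7222·0.8192

48.9244 %


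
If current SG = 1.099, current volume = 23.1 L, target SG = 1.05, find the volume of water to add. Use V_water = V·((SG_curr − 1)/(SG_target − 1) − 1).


V_water = 23.1·((1.099 − 1)/(1.05 − 1) − 1)

22.6380 L


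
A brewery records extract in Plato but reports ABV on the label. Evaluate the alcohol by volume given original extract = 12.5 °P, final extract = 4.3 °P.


SG = 259/(259 − P);  ABV = (OG − FG)·131.25
OG = 259/(259 − 12.5) = 1.0507
FG = 259/(259 − 4.3) = 1.0169
ABV = (1.0507 − 1.0169)·131.25

4.4398 % ABV


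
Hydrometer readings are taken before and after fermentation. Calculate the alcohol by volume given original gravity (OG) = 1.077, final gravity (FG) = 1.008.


ABV = (OG − FG) · 131.25
ABV = (1.077 − 1.008) · 131.25

9.0562 % ABV


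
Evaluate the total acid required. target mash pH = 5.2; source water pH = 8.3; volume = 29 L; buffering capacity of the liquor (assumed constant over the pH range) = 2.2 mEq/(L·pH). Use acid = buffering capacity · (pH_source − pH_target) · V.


acid = 2.2 · (8.3 − 5.2) · 29

197.7800 mEq


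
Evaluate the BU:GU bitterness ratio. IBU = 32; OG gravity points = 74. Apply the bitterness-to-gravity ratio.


BU:GU = IBU / OG_points
BU:GU = 32 / 74

0.4324


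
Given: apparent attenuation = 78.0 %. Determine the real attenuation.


RA = AA · 0.8192
RA = 78.0 · 0.8192

63.8976 %


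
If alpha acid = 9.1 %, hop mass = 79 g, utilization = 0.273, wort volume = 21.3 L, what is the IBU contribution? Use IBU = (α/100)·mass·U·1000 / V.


IBU = (9.1/100)·79·0.273·1000 / 21.3

92.1407 IBU


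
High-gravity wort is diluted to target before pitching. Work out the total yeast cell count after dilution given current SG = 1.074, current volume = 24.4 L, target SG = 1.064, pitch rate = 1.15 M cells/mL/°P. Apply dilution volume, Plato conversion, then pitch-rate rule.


V_w = V·((SG_c−1)/(SG_t−1)−1);  °P = 259 − 259/SG_t;  cells = rate·(V+V_w)·°P
V_w = 24.4·((1.074−1)/(1.064−1)−1) = 3.8125
V_final = 24.4 + 3.8125 = 28.2125
°P = 259 − 259/1.064 = 15.5789
cells = 1.15·28.2125·15.5789

505.4492 billion cells


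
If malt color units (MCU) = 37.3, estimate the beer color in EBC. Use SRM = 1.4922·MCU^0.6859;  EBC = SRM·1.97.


SRM = 1.4922·37.3^0.6859 = 17.8592
EBC = 17.8592·1.97

35.1826 EBC


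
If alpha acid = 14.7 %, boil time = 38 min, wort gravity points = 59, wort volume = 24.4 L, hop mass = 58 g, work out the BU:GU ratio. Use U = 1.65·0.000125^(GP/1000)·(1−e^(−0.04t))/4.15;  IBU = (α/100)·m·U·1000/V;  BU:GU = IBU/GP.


U = 1.65·0.000125^(59/1000)·(1−e^(−0.04·38))/4.15 = 0.1828
IBU = (14.7/100)·58·0.1828·1000/24.4 = 63.8734
BU:GU = 63.8734/59

1.0826


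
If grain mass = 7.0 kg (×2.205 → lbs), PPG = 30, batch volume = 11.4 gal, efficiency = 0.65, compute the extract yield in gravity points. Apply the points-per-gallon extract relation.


points = lbs × PPG × eff / vol
lbs = 7.0 × 2.205 = 15.4350
points = 15.4350 × 30 × 0.65 / 11.4

26.4020 points


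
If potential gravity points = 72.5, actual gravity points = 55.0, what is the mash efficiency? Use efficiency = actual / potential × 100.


efficiency = 55.0 / 72.5 × 100

75.8621 %


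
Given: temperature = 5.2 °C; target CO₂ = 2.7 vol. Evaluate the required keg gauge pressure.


psi = vols/(0.01821 + 0.09011·e^(−0.04·T)) − 14.695
psi = 2.7/(0.01821 + 0.09011·e^(−0.04·5.2)) − 14.695

14.8461 psi


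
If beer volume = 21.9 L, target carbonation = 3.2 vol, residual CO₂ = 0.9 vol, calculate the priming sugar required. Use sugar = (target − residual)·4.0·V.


sugar = (3.2 − 0.9)·4.0·21.9

201.4800 g


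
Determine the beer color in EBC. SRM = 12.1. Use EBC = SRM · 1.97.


EBC = 12.1 · 1.97

23.8370 EBC


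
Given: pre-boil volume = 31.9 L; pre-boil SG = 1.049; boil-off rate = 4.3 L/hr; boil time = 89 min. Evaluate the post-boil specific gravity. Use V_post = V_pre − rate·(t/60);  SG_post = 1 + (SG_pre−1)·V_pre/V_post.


V_post = 31.9 − 4.3·(89/60) = 25.5217
SG_post = 1 + (1.049 − 1)·31.9/25.5217

1.0612


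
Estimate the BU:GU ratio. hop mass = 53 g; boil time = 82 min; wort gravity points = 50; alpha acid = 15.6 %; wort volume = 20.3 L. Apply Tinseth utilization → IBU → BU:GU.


U = 1.65·0.000125^(GP/1000)·(1−e^(−0.04t))/4.15;  IBU = (α/100)·m·U·1000/V;  BU:GU = IBU/GP
U = 1.65·0.000125^(50/1000)·(1−e^(−0.04·82))/4.15 = 0.2441
IBU = (15.6/100)·53·0.2441·1000/20.3 = 99.4326
BU:GU = 99.4326/50

1.9887


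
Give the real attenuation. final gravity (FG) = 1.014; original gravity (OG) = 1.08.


AA = (OG−FG)/(OG−1)·100;  RA = AA·0.8192
AA = (1.08 − 1.014)/(1.08 − 1)·100 = 82.5000
RA = 82.5000·0.8192

67.5840 %


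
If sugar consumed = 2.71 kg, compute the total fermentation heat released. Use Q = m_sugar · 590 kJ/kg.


Q = 2.71 · 590

1598.9000 kJ


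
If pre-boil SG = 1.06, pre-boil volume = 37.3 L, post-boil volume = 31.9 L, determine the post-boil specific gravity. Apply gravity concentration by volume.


SG_post = 1 + (SG_pre − 1)·V_pre/V_post
pts_pre = (1.06 − 1)·1000 = 60.0000
pts_post = 60.0000·37.3/31.9 = 70.1567
SG_post = 1 + 70.1567/1000

1.0702


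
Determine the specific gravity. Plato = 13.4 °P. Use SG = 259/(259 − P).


SG = 259/(259 − 13.4)

1.0546


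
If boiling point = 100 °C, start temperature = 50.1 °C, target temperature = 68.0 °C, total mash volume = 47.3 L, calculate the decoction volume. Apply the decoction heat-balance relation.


V_dec = V_total·(T_target − T_start)/(T_boil − T_start)
V_dec = 47.3·(68.0 − 50.1)/(100 − 50.1)

16.9673 L


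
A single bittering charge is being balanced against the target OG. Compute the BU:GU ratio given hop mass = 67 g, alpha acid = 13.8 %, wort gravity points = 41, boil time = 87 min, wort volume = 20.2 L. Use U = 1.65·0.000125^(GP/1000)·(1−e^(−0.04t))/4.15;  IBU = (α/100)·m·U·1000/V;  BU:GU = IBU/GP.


U = 1.65·0.000125^(41/1000)·(1−e^(−0.04·87))/4.15 = 0.2666
IBU = (13.8/100)·67·0.2666·1000/20.2 = 122.0174
BU:GU = 122.0174/41

2.9760


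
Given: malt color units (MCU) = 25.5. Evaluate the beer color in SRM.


SRM = 1.4922 · MCU^0.6859
SRM = 1.4922 · 25.5^0.6859

13.7586 SRM


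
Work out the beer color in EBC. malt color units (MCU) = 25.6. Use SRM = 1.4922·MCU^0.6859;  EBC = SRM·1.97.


SRM = 1.4922·25.6^0.6859 = 13.7955
EBC = 13.7955·1.97

27.1772 EBC


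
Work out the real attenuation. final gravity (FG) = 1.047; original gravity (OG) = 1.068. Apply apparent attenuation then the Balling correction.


AA = (OG−FG)/(OG−1)·100;  RA = AA·0.8192
AA = (1.068 − 1.047)/(1.068 − 1)·100 = 30.8824
RA = 30.8824·0.8192

25.2988 %


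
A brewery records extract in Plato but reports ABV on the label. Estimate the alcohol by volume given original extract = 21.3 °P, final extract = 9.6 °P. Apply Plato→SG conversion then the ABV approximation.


SG = 259/(259 − P);  ABV = (OG − FG)·131.25
OG = 259/(259 − 21.3) = 1.0896
FG = 259/(259 − 9.6) = 1.0385
ABV = (1.0896 − 1.0385)·131.25

6.7090 % ABV


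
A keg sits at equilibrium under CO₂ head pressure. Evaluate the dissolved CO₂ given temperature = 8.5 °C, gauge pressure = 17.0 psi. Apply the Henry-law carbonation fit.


vols = (P + 14.695)·(0.01821 + 0.09011·e^(−0.04·T))
vols = (17.0 + 14.695)·(0.01821 + 0.09011·e^(−0.04·8.5))

2.6100 volumes


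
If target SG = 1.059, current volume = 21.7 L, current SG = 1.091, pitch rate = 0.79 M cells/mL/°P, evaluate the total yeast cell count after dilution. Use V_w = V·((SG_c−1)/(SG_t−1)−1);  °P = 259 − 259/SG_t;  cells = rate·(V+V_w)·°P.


V_w = 21.7·((1.091−1)/(1.059−1)−1) = 11.7695
V_final = 21.7 + 11.7695 = 33.4695
°P = 259 − 259/1.059 = 14.4297
cells = 0.79·33.4695·14.4297

381.5329 billion cells


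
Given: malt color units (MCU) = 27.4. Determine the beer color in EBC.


SRM = 1.4922·MCU^0.6859;  EBC = SRM·1.97
SRM = 1.4922·27.4^0.6859 = 14.4537
EBC = 14.4537·1.97

28.4739 EBC


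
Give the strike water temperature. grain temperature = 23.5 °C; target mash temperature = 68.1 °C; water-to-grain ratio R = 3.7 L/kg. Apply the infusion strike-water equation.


T_strike = (0.41/R)·(T_mash − T_grain) + T_mash
T_strike = (0.41/3.7)·(68.1 − 23.5) + 68.1

73.0422 °C


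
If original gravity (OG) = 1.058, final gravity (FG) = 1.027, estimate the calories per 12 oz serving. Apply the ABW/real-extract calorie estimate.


ABW = (OG−FG)·131.25·0.79/FG;  °P = 259 − 259/SG (for OG→OE and FG→AE);  RE = 0.1808·OE + 0.8192·AE;  Cal = (6.9·ABW + 4·(RE−0.1))·FG·3.55
ABW = (1.058 − 1.027)·131.25·0.79/1.027 = 3.1298
OE = 259 − 259/1.058 = 14.1985 °P
AE = 259 − 259/1.027 = 6.8092 °P
RE = 0.1808·14.1985 + 0.8192·6.8092 = 8.1451 °P
Cal = (6.9·3.1298 + 4·(8.1451−0.1))·1.027·3.55

196.0601 kcal


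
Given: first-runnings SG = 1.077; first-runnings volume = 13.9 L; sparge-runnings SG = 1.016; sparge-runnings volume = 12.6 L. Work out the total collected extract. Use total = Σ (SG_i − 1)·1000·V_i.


first = (1.077 − 1)·1000·13.9 = 1070.3000
sparge = (1.016 − 1)·1000·12.6 = 201.6000
total = 1070.3000 + 201.6000

1271.9000 gravity·L


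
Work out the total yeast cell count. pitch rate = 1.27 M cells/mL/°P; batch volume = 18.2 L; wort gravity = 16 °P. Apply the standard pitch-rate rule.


cells (billions) = rate · V_L · °P
cells = 1.27 · 18.2 · 16

369.8240 billion cells


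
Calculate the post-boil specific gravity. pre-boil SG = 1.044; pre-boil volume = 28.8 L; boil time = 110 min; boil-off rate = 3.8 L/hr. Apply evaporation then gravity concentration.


V_post = V_pre − rate·(t/60);  SG_post = 1 + (SG_pre−1)·V_pre/V_post
V_post = 28.8 − 3.8·(110/60) = 21.8333
SG_post = 1 + (1.044 − 1)·28.8/21.8333

1.0580


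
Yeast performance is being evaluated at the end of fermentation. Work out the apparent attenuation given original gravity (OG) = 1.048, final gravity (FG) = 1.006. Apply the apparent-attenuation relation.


AA = (OG − FG)/(OG − 1) · 100
AA = (1.048 − 1.006)/(1.048 − 1) · 100

87.5000 %


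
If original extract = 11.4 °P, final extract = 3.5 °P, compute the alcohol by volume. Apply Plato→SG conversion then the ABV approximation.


SG = 259/(259 − P);  ABV = (OG − FG)·131.25
OG = 259/(259 − 11.4) = 1.0460
FG = 259/(259 − 3.5) = 1.0137
ABV = (1.0460 − 1.0137)·131.25

4.2451 % ABV


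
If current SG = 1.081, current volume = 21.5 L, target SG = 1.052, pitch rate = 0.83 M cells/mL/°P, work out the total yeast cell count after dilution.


V_w = V·((SG_c−1)/(SG_t−1)−1);  °P = 259 − 259/SG_t;  cells = rate·(V+V_w)·°P
V_w = 21.5·((1.081−1)/(1.052−1)−1) = 11.9904
V_final = 21.5 + 11.9904 = 33.4904
°P = 259 − 259/1.052 = 12.8023
cells = 0.83·33.4904·12.8023

355.8653 billion cells


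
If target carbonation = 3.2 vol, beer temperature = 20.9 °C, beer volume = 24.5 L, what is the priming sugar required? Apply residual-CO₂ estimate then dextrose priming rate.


residual = 14.695·(0.01821 + 0.09011·e^(−0.04·T));  sugar = (target − residual)·4.0·V
residual = 14.695·(0.01821 + 0.09011·e^(−0.04·20.9)) = 0.8415
sugar = (3.2 − 0.8415)·4.0·24.5

231.1287 g


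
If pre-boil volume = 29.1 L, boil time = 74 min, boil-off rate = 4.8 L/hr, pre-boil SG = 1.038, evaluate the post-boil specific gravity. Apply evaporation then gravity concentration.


V_post = V_pre − rate·(t/60);  SG_post = 1 + (SG_pre−1)·V_pre/V_post
V_post = 29.1 − 4.8·(74/60) = 23.1800
SG_post = 1 + (1.038 − 1)·29.1/23.1800

1.0477


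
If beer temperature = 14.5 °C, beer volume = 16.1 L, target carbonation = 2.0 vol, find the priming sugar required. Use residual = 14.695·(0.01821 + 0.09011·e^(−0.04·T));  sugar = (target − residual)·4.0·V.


residual = 14.695·(0.01821 + 0.09011·e^(−0.04·14.5)) = 1.0090
sugar = (2.0 − 1.0090)·4.0·16.1

63.8207 g


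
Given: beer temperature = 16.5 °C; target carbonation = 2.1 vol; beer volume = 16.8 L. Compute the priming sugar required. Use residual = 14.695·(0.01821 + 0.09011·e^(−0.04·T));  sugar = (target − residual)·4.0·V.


residual = 14.695·(0.01821 + 0.09011·e^(−0.04·16.5)) = 0.9520
sugar = (2.1 − 0.9520)·4.0·16.8

77.1461 g


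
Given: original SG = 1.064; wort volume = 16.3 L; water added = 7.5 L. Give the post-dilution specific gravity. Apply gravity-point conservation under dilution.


SG_new = 1 + (SG_old − 1)·V_old/(V_old + V_water)
pts = (1.064 − 1)·1000·16.3/(16.3 + 7.5) = 43.8319
SG_new = 1 + 43.8319/1000

1.0438


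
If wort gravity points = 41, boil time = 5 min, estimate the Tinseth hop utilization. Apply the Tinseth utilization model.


U = 1.65·0.000125^(GP/1000) · (1 − e^(−0.04·t))/4.15
bigness = 1.65·0.000125^(41/1000) = 1.1415
boil_factor = (1 − e^(−0.04·5))/4.15 = 0.0437
U = 1.1415 · 0.0437

0.0499


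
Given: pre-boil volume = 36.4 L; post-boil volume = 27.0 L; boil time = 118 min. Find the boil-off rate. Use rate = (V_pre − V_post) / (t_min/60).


rate = (36.4 − 27.0) / (118/60)

4.7797 L/hr


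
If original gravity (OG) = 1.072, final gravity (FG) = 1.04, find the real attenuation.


AA = (OG−FG)/(OG−1)·100;  RA = AA·0.8192
AA = (1.072 − 1.04)/(1.072 − 1)·100 = 44.4444
RA = 44.4444·0.8192

36.4089 %


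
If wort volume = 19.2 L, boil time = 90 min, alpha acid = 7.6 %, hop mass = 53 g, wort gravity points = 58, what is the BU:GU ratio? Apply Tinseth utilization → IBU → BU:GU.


U = 1.65·0.000125^(GP/1000)·(1−e^(−0.04t))/4.15;  IBU = (α/100)·m·U·1000/V;  BU:GU = IBU/GP
U = 1.65·0.000125^(58/1000)·(1−e^(−0.04·90))/4.15 = 0.2296
IBU = (7.6/100)·53·0.2296·1000/19.2 = 48.1741
BU:GU = 48.1741/58

0.8306


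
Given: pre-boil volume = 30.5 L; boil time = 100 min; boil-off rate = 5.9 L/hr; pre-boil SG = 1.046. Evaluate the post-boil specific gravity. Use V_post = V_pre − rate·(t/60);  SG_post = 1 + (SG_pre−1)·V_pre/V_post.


V_post = 30.5 − 5.9·(100/60) = 20.6667
SG_post = 1 + (1.046 − 1)·30.5/20.6667

1.0679


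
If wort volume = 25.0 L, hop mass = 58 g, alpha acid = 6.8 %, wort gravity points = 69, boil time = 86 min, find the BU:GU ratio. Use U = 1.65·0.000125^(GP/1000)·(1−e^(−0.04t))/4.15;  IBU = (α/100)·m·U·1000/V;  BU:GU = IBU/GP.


U = 1.65·0.000125^(69/1000)·(1−e^(−0.04·86))/4.15 = 0.2070
IBU = (6.8/100)·58·0.2070·1000/25.0 = 32.6562
BU:GU = 32.6562/69

0.4733


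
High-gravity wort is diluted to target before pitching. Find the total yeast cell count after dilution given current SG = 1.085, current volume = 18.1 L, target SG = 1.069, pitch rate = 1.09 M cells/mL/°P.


V_w = V·((SG_c−1)/(SG_t−1)−1);  °P = 259 − 259/SG_t;  cells = rate·(V+V_w)·°P
V_w = 18.1·((1.085−1)/(1.069−1)−1) = 4.1971
V_final = 18.1 + 4.1971 = 22.2971
°P = 259 − 259/1.069 = 16.7175
cells = 1.09·22.2971·16.7175

406.2993 billion cells


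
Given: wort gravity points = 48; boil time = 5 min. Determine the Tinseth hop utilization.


U = 1.65·0.000125^(GP/1000) · (1 − e^(−0.04·t))/4.15
bigness = 1.65·0.000125^(48/1000) = 1.0719
boil_factor = (1 − e^(−0.04·5))/4.15 = 0.0437
U = 1.0719 · 0.0437

0.0468


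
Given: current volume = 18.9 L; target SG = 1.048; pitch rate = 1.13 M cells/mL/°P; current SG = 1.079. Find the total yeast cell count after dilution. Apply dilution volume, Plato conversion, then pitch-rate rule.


V_w = V·((SG_c−1)/(SG_t−1)−1);  °P = 259 − 259/SG_t;  cells = rate·(V+V_w)·°P
V_w = 18.9·((1.079−1)/(1.048−1)−1) = 12.2062
V_final = 18.9 + 12.2062 = 31.1062
°P = 259 − 259/1.048 = 11.8626
cells = 1.13·31.1062·11.8626

416.9710 billion cells


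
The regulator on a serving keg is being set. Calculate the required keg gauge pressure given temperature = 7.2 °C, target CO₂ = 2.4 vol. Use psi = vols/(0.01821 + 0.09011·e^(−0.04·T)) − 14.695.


psi = 2.4/(0.01821 + 0.09011·e^(−0.04·7.2)) − 14.695

13.2865 psi


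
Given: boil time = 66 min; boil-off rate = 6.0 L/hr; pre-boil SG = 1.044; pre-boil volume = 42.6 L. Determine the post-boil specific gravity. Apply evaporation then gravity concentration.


V_post = V_pre − rate·(t/60);  SG_post = 1 + (SG_pre−1)·V_pre/V_post
V_post = 42.6 − 6.0·(66/60) = 36.0000
SG_post = 1 + (1.044 − 1)·42.6/36.0000

1.0521


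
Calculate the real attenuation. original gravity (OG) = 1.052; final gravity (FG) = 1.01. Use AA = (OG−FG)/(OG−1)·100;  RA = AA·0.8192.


AA = (1.052 − 1.01)/(1.052 − 1)·100 = 80.7692
RA = 80.7692·0.8192

66.1662 %


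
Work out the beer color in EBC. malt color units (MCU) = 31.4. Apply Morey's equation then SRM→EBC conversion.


SRM = 1.4922·MCU^0.6859;  EBC = SRM·1.97
SRM = 1.4922·31.4^0.6859 = 15.8698
EBC = 15.8698·1.97

31.2635 EBC


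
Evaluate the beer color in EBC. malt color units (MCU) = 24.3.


SRM = 1.4922·MCU^0.6859;  EBC = SRM·1.97
SRM = 1.4922·24.3^0.6859 = 13.3111
EBC = 13.3111·1.97

26.2229 EBC


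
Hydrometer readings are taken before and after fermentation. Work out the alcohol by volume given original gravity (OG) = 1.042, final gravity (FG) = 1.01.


ABV = (OG − FG) · 131.25
ABV = (1.042 − 1.01) · 131.25

4.2000 % ABV


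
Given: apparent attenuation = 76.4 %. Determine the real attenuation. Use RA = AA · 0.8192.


RA = 76.4 · 0.8192

62.5869 %


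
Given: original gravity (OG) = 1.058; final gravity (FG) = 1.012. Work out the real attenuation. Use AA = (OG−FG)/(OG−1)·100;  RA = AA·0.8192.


AA = (1.058 − 1.012)/(1.058 − 1)·100 = 79.3103
RA = 79.3103·0.8192

64.9710 %


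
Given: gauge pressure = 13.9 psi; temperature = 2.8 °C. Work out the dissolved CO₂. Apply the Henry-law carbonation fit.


vols = (P + 14.695)·(0.01821 + 0.09011·e^(−0.04·T))
vols = (13.9 + 14.695)·(0.01821 + 0.09011·e^(−0.04·2.8))

2.8244 volumes


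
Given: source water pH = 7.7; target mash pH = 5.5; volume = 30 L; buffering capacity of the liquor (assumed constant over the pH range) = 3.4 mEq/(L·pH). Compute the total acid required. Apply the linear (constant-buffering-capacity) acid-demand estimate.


acid = buffering capacity · (pH_source − pH_target) · V
acid = 3.4 · (7.7 − 5.5) · 30

224.4000 mEq


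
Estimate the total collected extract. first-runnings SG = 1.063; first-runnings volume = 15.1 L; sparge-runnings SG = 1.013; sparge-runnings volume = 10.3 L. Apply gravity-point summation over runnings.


total = Σ (SG_i − 1)·1000·V_i
first = (1.063 − 1)·1000·15.1 = 951.3000
sparge = (1.013 − 1)·1000·10.3 = 133.9000
total = 951.3000 + 133.9000

1085.2000 gravity·L


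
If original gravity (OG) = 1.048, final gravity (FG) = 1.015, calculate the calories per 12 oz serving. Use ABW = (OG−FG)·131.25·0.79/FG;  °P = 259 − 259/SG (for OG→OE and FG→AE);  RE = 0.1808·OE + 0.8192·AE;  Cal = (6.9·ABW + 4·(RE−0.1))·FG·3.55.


ABW = (1.048 − 1.015)·131.25·0.79/1.015 = 3.3711
OE = 259 − 259/1.048 = 11.8626 °P
AE = 259 − 259/1.015 = 3.8276 °P
RE = 0.1808·11.8626 + 0.8192·3.8276 = 5.2803 °P
Cal = (6.9·3.3711 + 4·(5.2803−0.1))·1.015·3.55

158.4781 kcal


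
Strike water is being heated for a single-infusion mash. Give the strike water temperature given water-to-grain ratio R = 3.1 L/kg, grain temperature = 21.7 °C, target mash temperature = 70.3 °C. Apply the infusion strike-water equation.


T_strike = (0.41/R)·(T_mash − T_grain) + T_mash
T_strike = (0.41/3.1)·(70.3 − 21.7) + 70.3

76.7277 °C


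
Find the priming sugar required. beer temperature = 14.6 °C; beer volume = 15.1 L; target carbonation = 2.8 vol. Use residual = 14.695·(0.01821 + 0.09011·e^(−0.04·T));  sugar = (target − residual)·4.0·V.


residual = 14.695·(0.01821 + 0.09011·e^(−0.04·14.6)) = 1.0060
sugar = (2.8 − 1.0060)·4.0·15.1

108.3555 g


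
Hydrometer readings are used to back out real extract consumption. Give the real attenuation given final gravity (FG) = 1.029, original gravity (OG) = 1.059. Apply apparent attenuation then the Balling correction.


AA = (OG−FG)/(OG−1)·100;  RA = AA·0.8192
AA = (1.059 − 1.029)/(1.059 − 1)·100 = 50.8475
RA = 50.8475·0.8192

41.6542 %


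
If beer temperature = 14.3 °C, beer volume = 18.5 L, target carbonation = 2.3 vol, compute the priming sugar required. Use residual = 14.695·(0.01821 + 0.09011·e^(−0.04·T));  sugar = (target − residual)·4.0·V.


residual = 14.695·(0.01821 + 0.09011·e^(−0.04·14.3)) = 1.0149
sugar = (2.3 − 1.0149)·4.0·18.5

95.0937 g


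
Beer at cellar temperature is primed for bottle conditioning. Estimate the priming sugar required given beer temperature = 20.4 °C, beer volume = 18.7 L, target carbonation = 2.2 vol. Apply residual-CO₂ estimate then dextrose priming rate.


residual = 14.695·(0.01821 + 0.09011·e^(−0.04·T));  sugar = (target − residual)·4.0·V
residual = 14.695·(0.01821 + 0.09011·e^(−0.04·20.4)) = 0.8531
sugar = (2.2 − 0.8531)·4.0·18.7

100.7453 g


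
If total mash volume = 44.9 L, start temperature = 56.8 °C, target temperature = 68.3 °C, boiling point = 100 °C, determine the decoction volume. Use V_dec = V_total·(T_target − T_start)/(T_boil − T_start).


V_dec = 44.9·(68.3 − 56.8)/(100 − 56.8)

11.9525 L


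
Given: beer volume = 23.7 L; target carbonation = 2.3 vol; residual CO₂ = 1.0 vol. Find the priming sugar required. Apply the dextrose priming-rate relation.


sugar = (target − residual)·4.0·V
sugar = (2.3 − 1.0)·4.0·23.7

123.2400 g


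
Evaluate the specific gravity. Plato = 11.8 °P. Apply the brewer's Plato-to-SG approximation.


SG = 259/(259 − P)
SG = 259/(259 − 11.8)

1.0477


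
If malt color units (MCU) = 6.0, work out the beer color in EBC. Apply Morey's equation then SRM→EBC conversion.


SRM = 1.4922·MCU^0.6859;  EBC = SRM·1.97
SRM = 1.4922·6.0^0.6859 = 5.0999
EBC = 5.0999·1.97

10.0468 EBC


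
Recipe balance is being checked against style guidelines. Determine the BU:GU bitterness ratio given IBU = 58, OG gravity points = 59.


BU:GU = IBU / OG_points
BU:GU = 58 / 59

0.9831


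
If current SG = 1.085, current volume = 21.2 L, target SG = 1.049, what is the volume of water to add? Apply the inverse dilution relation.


V_water = V·((SG_curr − 1)/(SG_target − 1) − 1)
V_water = 21.2·((1.085 − 1)/(1.049 − 1) − 1)

15.5755 L


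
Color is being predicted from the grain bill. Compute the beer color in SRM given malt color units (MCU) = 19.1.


SRM = 1.4922 · MCU^0.6859
SRM = 1.4922 · 19.1^0.6859

11.2846 SRM


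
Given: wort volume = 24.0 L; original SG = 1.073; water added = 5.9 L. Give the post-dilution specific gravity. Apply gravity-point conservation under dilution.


SG_new = 1 + (SG_old − 1)·V_old/(V_old + V_water)
pts = (1.073 − 1)·1000·24.0/(24.0 + 5.9) = 58.5953
SG_new = 1 + 58.5953/1000

1.0586


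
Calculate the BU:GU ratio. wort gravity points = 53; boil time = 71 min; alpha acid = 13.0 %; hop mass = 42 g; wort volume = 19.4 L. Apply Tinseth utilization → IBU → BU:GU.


U = 1.65·0.000125^(GP/1000)·(1−e^(−0.04t))/4.15;  IBU = (α/100)·m·U·1000/V;  BU:GU = IBU/GP
U = 1.65·0.000125^(53/1000)·(1−e^(−0.04·71))/4.15 = 0.2325
IBU = (13.0/100)·42·0.2325·1000/19.4 = 65.4361
BU:GU = 65.4361/53

1.2346


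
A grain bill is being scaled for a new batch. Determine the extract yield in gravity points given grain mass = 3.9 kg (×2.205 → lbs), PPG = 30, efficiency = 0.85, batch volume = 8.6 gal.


points = lbs × PPG × eff / vol
lbs = 3.9 × 2.205 = 8.5995
points = 8.5995 × 30 × 0.85 / 8.6

25.4985 points


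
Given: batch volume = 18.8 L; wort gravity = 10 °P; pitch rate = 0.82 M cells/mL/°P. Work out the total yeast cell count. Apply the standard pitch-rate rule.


cells (billions) = rate · V_L · °P
cells = 0.82 · 18.8 · 10

154.1600 billion cells


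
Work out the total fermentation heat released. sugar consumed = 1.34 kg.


Q = m_sugar · 590 kJ/kg
Q = 1.34 · 590

790.6000 kJ


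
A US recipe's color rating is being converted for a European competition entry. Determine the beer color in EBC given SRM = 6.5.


EBC = SRM · 1.97
EBC = 6.5 · 1.97

12.8050 EBC


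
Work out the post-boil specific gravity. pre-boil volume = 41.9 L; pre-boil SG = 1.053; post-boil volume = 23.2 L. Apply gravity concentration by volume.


SG_post = 1 + (SG_pre − 1)·V_pre/V_post
pts_pre = (1.053 − 1)·1000 = 53.0000
pts_post = 53.0000·41.9/23.2 = 95.7198
SG_post = 1 + 95.7198/1000

1.0957


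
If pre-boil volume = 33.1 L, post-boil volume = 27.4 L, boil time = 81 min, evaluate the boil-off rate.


rate = (V_pre − V_post) / (t_min/60)
rate = (33.1 − 27.4) / (81/60)

4.2222 L/hr


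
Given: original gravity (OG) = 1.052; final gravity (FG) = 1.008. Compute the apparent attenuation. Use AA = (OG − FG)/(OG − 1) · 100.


AA = (1.052 − 1.008)/(1.052 − 1) · 100

84.6154 %


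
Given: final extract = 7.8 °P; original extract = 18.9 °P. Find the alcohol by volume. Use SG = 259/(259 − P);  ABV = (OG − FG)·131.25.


OG = 259/(259 − 18.9) = 1.0787
FG = 259/(259 − 7.8) = 1.0311
ABV = (1.0787 − 1.0311)·131.25

6.2562 % ABV


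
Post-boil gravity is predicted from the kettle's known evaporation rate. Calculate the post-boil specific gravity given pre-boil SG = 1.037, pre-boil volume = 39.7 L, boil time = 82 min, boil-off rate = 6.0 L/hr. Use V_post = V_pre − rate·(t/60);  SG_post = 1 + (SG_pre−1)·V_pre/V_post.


V_post = 39.7 − 6.0·(82/60) = 31.5000
SG_post = 1 + (1.037 − 1)·39.7/31.5000

1.0466


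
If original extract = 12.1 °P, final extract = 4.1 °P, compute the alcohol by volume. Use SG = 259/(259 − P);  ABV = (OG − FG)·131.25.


OG = 259/(259 − 12.1) = 1.0490
FG = 259/(259 − 4.1) = 1.0161
ABV = (1.0490 − 1.0161)·131.25

4.3211 % ABV


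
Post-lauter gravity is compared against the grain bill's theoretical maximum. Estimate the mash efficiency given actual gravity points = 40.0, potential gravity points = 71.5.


efficiency = actual / potential × 100
efficiency = 40.0 / 71.5 × 100

55.9441 %


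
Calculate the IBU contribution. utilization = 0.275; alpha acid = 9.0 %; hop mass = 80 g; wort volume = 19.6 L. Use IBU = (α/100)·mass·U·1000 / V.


IBU = (9.0/100)·80·0.275·1000 / 19.6

101.0204 IBU


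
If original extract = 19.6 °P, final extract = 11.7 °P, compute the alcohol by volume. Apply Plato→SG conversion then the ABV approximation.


SG = 259/(259 − P);  ABV = (OG − FG)·131.25
OG = 259/(259 − 19.6) = 1.0819
FG = 259/(259 − 11.7) = 1.0473
ABV = (1.0819 − 1.0473)·131.25

4.5361 % ABV


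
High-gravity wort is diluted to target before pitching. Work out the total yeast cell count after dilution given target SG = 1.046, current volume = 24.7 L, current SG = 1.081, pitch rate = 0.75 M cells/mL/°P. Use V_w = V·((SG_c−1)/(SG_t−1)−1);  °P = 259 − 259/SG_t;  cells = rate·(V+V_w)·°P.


V_w = 24.7·((1.081−1)/(1.046−1)−1) = 18.7935
V_final = 24.7 + 18.7935 = 43.4935
°P = 259 − 259/1.046 = 11.3901
cells = 0.75·43.4935·11.3901

371.5449 billion cells


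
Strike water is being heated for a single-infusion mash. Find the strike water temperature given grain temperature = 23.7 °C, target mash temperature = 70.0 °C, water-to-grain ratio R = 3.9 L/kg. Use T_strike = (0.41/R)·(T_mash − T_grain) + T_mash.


T_strike = (0.41/3.9)·(70.0 − 23.7) + 70.0

74.8674 °C


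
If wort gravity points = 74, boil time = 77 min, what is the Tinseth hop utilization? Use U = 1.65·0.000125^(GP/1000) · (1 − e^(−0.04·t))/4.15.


bigness = 1.65·0.000125^(74/1000) = 0.8485
boil_factor = (1 − e^(−0.04·77))/4.15 = 0.2299
U = 0.8485 · 0.2299

0.1951


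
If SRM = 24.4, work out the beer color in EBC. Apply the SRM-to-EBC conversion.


EBC = SRM · 1.97
EBC = 24.4 · 1.97

48.0680 EBC


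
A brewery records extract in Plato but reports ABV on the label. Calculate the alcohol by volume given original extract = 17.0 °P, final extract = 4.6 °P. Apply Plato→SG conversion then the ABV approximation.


SG = 259/(259 − P);  ABV = (OG − FG)·131.25
OG = 259/(259 − 17.0) = 1.0702
FG = 259/(259 − 4.6) = 1.0181
ABV = (1.0702 − 1.0181)·131.25

6.8468 % ABV


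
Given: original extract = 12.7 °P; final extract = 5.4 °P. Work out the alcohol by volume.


SG = 259/(259 − P);  ABV = (OG − FG)·131.25
OG = 259/(259 − 12.7) = 1.0516
FG = 259/(259 − 5.4) = 1.0213
ABV = (1.0516 − 1.0213)·131.25

3.9729 % ABV


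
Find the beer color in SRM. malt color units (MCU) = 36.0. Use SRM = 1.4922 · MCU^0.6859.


SRM = 1.4922 · 36.0^0.6859

17.4299 SRM


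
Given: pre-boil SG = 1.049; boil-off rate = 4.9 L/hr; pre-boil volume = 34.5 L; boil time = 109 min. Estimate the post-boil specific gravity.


V_post = V_pre − rate·(t/60);  SG_post = 1 + (SG_pre−1)·V_pre/V_post
V_post = 34.5 − 4.9·(109/60) = 25.5983
SG_post = 1 + (1.049 − 1)·34.5/25.5983

1.0660


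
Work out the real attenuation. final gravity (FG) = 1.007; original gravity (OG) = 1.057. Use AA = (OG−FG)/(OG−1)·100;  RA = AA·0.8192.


AA = (1.057 − 1.007)/(1.057 − 1)·100 = 87.7193
RA = 87.7193·0.8192

71.8596 %


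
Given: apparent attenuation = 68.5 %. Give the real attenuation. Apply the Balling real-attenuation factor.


RA = AA · 0.8192
RA = 68.5 · 0.8192

56.1152 %


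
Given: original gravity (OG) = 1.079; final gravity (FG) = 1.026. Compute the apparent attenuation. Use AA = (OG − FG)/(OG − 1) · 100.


AA = (1.079 − 1.026)/(1.079 − 1) · 100

67.0886 %


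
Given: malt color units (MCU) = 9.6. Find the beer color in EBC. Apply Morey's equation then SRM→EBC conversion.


SRM = 1.4922·MCU^0.6859;  EBC = SRM·1.97
SRM = 1.4922·9.6^0.6859 = 7.0399
EBC = 7.0399·1.97

13.8686 EBC


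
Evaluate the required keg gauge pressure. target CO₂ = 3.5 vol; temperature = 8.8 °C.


psi = vols/(0.01821 + 0.09011·e^(−0.04·T)) − 14.695
psi = 3.5/(0.01821 + 0.09011·e^(−0.04·8.8)) − 14.695

28.2063 psi


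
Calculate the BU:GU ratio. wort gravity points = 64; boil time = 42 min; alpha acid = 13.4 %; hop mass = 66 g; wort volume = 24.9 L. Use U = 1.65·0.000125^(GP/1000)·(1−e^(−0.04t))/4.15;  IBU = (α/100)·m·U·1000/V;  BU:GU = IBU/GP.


U = 1.65·0.000125^(64/1000)·(1−e^(−0.04·42))/4.15 = 0.1820
IBU = (13.4/100)·66·0.1820·1000/24.9 = 64.6416
BU:GU = 64.6416/64

1.0100


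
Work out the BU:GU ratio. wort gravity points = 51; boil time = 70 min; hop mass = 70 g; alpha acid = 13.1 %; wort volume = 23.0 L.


U = 1.65·0.000125^(GP/1000)·(1−e^(−0.04t))/4.15;  IBU = (α/100)·m·U·1000/V;  BU:GU = IBU/GP
U = 1.65·0.000125^(51/1000)·(1−e^(−0.04·70))/4.15 = 0.2361
IBU = (13.1/100)·70·0.2361·1000/23.0 = 94.1398
BU:GU = 94.1398/51

1.8459


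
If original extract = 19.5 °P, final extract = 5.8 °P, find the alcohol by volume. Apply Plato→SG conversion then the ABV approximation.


SG = 259/(259 − P);  ABV = (OG − FG)·131.25
OG = 259/(259 − 19.5) = 1.0814
FG = 259/(259 − 5.8) = 1.0229
ABV = (1.0814 − 1.0229)·131.25

7.6798 % ABV


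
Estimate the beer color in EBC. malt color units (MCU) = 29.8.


SRM = 1.4922·MCU^0.6859;  EBC = SRM·1.97
SRM = 1.4922·29.8^0.6859 = 15.3106
EBC = 15.3106·1.97

30.1619 EBC


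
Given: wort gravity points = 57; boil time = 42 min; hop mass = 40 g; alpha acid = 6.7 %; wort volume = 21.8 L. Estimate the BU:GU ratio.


U = 1.65·0.000125^(GP/1000)·(1−e^(−0.04t))/4.15;  IBU = (α/100)·m·U·1000/V;  BU:GU = IBU/GP
U = 1.65·0.000125^(57/1000)·(1−e^(−0.04·42))/4.15 = 0.1938
IBU = (6.7/100)·40·0.1938·1000/21.8 = 23.8266
BU:GU = 23.8266/57

0.4180


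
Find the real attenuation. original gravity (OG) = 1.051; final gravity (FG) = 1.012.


AA = (OG−FG)/(OG−1)·100;  RA = AA·0.8192
AA = (1.051 − 1.012)/(1.051 − 1)·100 = 76.4706
RA = 76.4706·0.8192

62.6447 %


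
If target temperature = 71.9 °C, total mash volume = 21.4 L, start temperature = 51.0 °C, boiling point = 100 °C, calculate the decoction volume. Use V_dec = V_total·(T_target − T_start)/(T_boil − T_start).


V_dec = 21.4·(71.9 − 51.0)/(100 − 51.0)

9.1278 L


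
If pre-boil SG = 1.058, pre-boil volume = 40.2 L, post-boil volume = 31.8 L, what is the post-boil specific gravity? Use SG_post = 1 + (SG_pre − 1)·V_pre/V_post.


pts_pre = (1.058 − 1)·1000 = 58.0000
pts_post = 58.0000·40.2/31.8 = 73.3208
SG_post = 1 + 73.3208/1000

1.0733


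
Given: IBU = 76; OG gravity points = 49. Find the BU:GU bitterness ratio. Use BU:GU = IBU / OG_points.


BU:GU = 76 / 49

1.5510


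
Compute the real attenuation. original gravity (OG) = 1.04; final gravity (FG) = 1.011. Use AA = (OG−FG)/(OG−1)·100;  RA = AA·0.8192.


AA = (1.04 − 1.011)/(1.04 − 1)·100 = 72.5000
RA = 72.5000·0.8192

59.3920 %


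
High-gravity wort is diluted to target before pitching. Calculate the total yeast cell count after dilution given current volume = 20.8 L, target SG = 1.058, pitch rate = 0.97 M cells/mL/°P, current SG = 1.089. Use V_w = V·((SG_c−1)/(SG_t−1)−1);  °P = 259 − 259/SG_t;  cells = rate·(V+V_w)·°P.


V_w = 20.8·((1.089−1)/(1.058−1)−1) = 11.1172
V_final = 20.8 + 11.1172 = 31.9172
°P = 259 − 259/1.058 = 14.1985
cells = 0.97·31.9172·14.1985

439.5813 billion cells


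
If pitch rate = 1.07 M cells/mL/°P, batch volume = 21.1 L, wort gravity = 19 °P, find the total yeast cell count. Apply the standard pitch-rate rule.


cells (billions) = rate · V_L · °P
cells = 1.07 · 21.1 · 19

428.9630 billion cells


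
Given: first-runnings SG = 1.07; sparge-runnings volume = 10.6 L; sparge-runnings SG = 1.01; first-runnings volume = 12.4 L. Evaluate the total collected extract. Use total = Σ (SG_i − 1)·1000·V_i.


first = (1.07 − 1)·1000·12.4 = 868.0000
sparge = (1.01 − 1)·1000·10.6 = 106.0000
total = 868.0000 + 106.0000

974.0000 gravity·L


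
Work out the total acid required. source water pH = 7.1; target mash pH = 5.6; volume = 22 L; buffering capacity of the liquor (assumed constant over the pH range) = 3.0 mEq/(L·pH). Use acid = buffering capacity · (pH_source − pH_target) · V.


acid = 3.0 · (7.1 − 5.6) · 22

99.0000 mEq


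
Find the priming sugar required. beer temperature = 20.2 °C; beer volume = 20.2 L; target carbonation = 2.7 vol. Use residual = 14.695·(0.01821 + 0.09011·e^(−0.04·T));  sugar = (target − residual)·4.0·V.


residual = 14.695·(0.01821 + 0.09011·e^(−0.04·20.2)) = 0.8578
sugar = (2.7 − 0.8578)·4.0·20.2

148.8464 g


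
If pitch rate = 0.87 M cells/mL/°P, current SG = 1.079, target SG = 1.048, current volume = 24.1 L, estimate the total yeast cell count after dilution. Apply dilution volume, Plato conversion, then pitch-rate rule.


V_w = V·((SG_c−1)/(SG_t−1)−1);  °P = 259 − 259/SG_t;  cells = rate·(V+V_w)·°P
V_w = 24.1·((1.079−1)/(1.048−1)−1) = 15.5646
V_final = 24.1 + 15.5646 = 39.6646
°P = 259 − 259/1.048 = 11.8626
cells = 0.87·39.6646·11.8626

409.3567 billion cells
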